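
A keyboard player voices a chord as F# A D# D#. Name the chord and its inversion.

D# diminished, first inversion

The distinct note names are F#, A, D#. Stacked in thirds they read D#–F#–A, which is a diminished triad on D#.
The lowest note is F#, the third of the chord, so this is first inversion (figured bass 6).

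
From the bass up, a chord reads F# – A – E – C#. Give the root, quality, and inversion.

F# minor seventh, root position

The pitch classes F#, A, E, C# arrange in thirds as F#–A–C#–E: an F# minor seventh chord.
The lowest note is F#, the root of the chord, so this is root position (figured bass 7).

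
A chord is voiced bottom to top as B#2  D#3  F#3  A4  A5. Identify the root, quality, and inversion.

The pitch classes B#, D#, F#, A arrange in thirds as B#–D#–F#–A: a B# diminished seventh chord.
With the root (B#) in the bass, the chord is in root position (figured bass 7).

B# diminished seventh, root position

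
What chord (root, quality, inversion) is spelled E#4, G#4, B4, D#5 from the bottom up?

The distinct note names are E#, G#, B, D#. Stacked in thirds they read E#–G#–B–D#, which is a half-diminished seventh chord on E#.
E# is the root of E# half-diminished seventh; root in the bass means root position (figured bass 7).

E# half-diminished seventh, root position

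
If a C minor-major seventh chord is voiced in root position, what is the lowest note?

C minor-major seventh is C–Eb–G–B. Root position places the root in the bass: C.

C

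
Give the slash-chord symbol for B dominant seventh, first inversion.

B7/D#

First inversion of B dominant seventh has the third (D#) in the bass. As a slash chord: B7/D#.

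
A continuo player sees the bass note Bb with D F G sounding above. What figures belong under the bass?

The notes Bb, D, F, G stack in thirds as G–Bb–D–F — a G minor seventh chord. The bass Bb is the third, so this is first inversion: figured 6/5.

6/5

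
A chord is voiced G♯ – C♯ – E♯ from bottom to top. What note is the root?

G#, C#, E# are the tones of a C# major triad (C#–E#–G#), making C# the root.

C#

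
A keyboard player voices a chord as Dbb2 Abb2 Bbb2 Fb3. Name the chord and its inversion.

The distinct note names are Dbb, Abb, Bbb, Fb. Stacked in thirds they read Bbb–Dbb–Fb–Abb, which is a minor seventh chord on Bbb.
The lowest note is Dbb, the third of the chord, so this is first inversion (figured bass 6/5).

Bbb minor seventh, first inversion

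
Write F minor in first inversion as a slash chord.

Fm/Ab

First inversion of F minor has the third (Ab) in the bass. As a slash chord: Fm/Ab.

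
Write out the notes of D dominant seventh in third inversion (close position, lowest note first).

The chord tones are D–F#–A–C. With the seventh (C) lowest for third inversion: C, D, F#, A.

C, D, F#, A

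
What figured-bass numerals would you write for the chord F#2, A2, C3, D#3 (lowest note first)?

6/5

The notes F#, A, C, D# stack in thirds as D#–F#–A–C — a D# diminished seventh chord. The bass F# is the third, so this is first inversion: figured 6/5.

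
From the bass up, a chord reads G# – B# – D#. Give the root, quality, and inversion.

G# major, root position

The distinct note names are G#, B#, D#. Stacked in thirds they read G#–B#–D#, which is a major triad on G#.
With the root (G#) in the bass, the chord is in root position (figured bass 5/3).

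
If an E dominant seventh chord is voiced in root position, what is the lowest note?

E dominant seventh is E–G#–B–D. Root position places the root in the bass: E.

E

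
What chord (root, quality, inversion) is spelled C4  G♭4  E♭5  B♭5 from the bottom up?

C half-diminished seventh, root position

The distinct note names are C, Gb, Eb, Bb. Stacked in thirds they read C–Eb–Gb–Bb, which is a half-diminished seventh chord on C.
C is the root of C half-diminished seventh; root in the bass means root position (figured bass 7).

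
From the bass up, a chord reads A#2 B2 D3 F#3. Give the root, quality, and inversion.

The pitch classes A#, B, D, F# arrange in thirds as B–D–F#–A#: a B minor-major seventh chord.
The lowest note is A#, the seventh of the chord, so this is third inversion (figured bass 4/2).

B minor-major seventh, third inversion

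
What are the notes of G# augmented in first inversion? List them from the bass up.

B#, D##, G#

G# augmented is G#–B#–D##. First inversion puts the third (B#) in the bass, with the remaining tones above: B#, D##, G#.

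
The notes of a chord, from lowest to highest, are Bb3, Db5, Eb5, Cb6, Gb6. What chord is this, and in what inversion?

Reducing to letter names: Bb, Db, Eb, Cb, Gb. These stack in thirds as Cb–Eb–Gb–Bb–Db — a Cb major ninth chord.
Bb is the seventh of Cb major ninth; seventh in the bass means third inversion.

Cb major ninth, third inversion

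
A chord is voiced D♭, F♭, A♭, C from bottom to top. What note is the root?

Db, Fb, Ab, C are the tones of a Db minor-major seventh chord (Db–Fb–Ab–C), making Db the root.

Db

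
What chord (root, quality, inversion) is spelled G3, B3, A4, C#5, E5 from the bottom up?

A dominant ninth, third inversion

Reducing to letter names: G, B, A, C#, E. These stack in thirds as A–C#–E–G–B — an A dominant ninth chord.
The lowest note is G, the seventh of the chord, so this is third inversion.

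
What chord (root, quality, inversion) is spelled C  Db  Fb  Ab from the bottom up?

Db minor-major seventh, third inversion

The pitch classes C, Db, Fb, Ab arrange in thirds as Db–Fb–Ab–C: a Db minor-major seventh chord.
With the seventh (C) in the bass, the chord is in third inversion (figured bass 4/2).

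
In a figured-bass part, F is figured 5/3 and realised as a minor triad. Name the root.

F

The figures 5/3 mean the root of the chord is in the bass. If F is the root of a minor triad, the root is F (chord tones F–Ab–C).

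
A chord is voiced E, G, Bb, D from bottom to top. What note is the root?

E

The distinct letter names are E, G, Bb, D. Arranged as a stack of thirds they read E–G–Bb–D, so E is the root (an E half-diminished seventh chord).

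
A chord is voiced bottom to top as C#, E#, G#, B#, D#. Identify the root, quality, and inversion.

C# major ninth, root position

The distinct note names are C#, E#, G#, B#, D#. Stacked in thirds they read C#–E#–G#–B#–D#, which is a major ninth chord on C#.
C# is the root of C# major ninth; root in the bass means root position.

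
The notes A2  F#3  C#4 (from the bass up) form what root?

The distinct letter names are A, F#, C#. Arranged as a stack of thirds they read F#–A–C#, so F# is the root (an F# minor triad).

F#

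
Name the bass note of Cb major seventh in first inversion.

Eb

The third of Cb major seventh (Cb–Eb–Gb–Bb) is Eb; that is the bass in first inversion.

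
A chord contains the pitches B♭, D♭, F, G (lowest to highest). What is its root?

Bb, Db, F, G are the tones of a G half-diminished seventh chord (G–Bb–Db–F), making G the root.

G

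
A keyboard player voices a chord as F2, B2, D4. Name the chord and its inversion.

B diminished, second inversion

Reducing to letter names: F, B, D. These stack in thirds as B–D–F — a B diminished triad.
With the fifth (F) in the bass, the chord is in second inversion (figured bass 6/4).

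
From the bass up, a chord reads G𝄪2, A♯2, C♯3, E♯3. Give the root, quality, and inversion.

A# minor-major seventh, third inversion

The pitch classes G##, A#, C#, E# arrange in thirds as A#–C#–E#–G##: an A# minor-major seventh chord.
With the seventh (G##) in the bass, the chord is in third inversion (figured bass 4/2).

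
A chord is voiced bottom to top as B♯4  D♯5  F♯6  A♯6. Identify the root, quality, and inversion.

B# half-diminished seventh, root position

The pitch classes B#, D#, F#, A# arrange in thirds as B#–D#–F#–A#: a B# half-diminished seventh chord.
B# is the root of B# half-diminished seventh; root in the bass means root position (figured bass 7).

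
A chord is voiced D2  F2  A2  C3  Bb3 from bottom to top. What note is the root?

Bb

Reordering D, F, A, C, Bb into stacked thirds gives Bb–D–F–A–C; the bottom of that stack, Bb, is the root.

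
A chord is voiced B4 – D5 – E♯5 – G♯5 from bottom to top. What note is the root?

E#

B, D, E#, G# are the tones of an E# diminished seventh chord (E#–G#–B–D), making E# the root.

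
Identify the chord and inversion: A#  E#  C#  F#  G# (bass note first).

F# major ninth, first inversion

The distinct note names are A#, E#, C#, F#, G#. Stacked in thirds they read F#–A#–C#–E#–G#, which is a major ninth chord on F#.
The lowest note is A#, the third of the chord, so this is first inversion.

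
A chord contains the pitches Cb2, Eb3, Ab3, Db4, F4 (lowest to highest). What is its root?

Cb, Eb, Ab, Db, F are the tones of a Db dominant ninth chord (Db–F–Ab–Cb–Eb), making Db the root.

Db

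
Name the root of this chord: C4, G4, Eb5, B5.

C, G, Eb, B are the tones of a C minor-major seventh chord (C–Eb–G–B), making C the root.

C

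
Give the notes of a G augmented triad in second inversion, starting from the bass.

D#, G, B

Spelling G augmented: G–B–D#. In second inversion the fifth is bass, giving D#, G, B from the bottom.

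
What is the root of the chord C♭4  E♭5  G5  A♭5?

Ab

The distinct letter names are Cb, Eb, G, Ab. Arranged as a stack of thirds they read Ab–Cb–Eb–G, so Ab is the root (an Ab minor-major seventh chord).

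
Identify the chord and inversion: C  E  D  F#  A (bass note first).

The pitch classes C, E, D, F#, A arrange in thirds as D–F#–A–C–E: a D dominant ninth chord.
C is the seventh of D dominant ninth; seventh in the bass means third inversion.

D dominant ninth, third inversion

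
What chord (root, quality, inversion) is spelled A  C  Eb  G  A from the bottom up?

Reducing to letter names: A, C, Eb, G. These stack in thirds as A–C–Eb–G — an A half-diminished seventh chord.
The lowest note is A, the root of the chord, so this is root position (figured bass 7).

A half-diminished seventh, root position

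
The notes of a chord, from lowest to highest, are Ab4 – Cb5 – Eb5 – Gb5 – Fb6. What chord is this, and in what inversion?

Fb major ninth, first inversion

Reducing to letter names: Ab, Cb, Eb, Gb, Fb. These stack in thirds as Fb–Ab–Cb–Eb–Gb — an Fb major ninth chord.
Ab is the third of Fb major ninth; third in the bass means first inversion.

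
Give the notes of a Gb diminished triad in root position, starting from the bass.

Gb, Bbb, Dbb

Spelling Gb diminished: Gb–Bbb–Dbb. In root position the root is bass, giving Gb, Bbb, Dbb from the bottom.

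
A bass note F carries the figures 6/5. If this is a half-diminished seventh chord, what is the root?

The figures 6/5 mean the third of the chord is in the bass. If F is the third of a half-diminished seventh chord, the root is D (chord tones D–F–Ab–C).

D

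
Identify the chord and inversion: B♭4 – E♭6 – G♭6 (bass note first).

Eb minor, second inversion

The distinct note names are Bb, Eb, Gb. Stacked in thirds they read Eb–Gb–Bb, which is a minor triad on Eb.
The lowest note is Bb, the fifth of the chord, so this is second inversion (figured bass 6/4).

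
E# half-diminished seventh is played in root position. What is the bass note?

In root position the root is lowest. For E# half-diminished seventh (E#–G#–B–D#) that is E#.

E#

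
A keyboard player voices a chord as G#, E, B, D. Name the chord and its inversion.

E dominant seventh, first inversion

Reducing to letter names: G#, E, B, D. These stack in thirds as E–G#–B–D — an E dominant seventh chord.
With the third (G#) in the bass, the chord is in first inversion (figured bass 6/5).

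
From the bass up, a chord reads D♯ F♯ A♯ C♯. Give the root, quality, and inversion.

The pitch classes D#, F#, A#, C# arrange in thirds as D#–F#–A#–C#: a D# minor seventh chord.
D# is the root of D# minor seventh; root in the bass means root position (figured bass 7).

D# minor seventh, root position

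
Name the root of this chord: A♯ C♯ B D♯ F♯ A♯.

B

A#, C#, B, D#, F# are the tones of a B major ninth chord (B–D#–F#–A#–C#), making B the root.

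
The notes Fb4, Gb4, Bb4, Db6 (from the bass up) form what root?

Gb

The distinct letter names are Fb, Gb, Bb, Db. Arranged as a stack of thirds they read Gb–Bb–Db–Fb, so Gb is the root (a Gb dominant seventh chord).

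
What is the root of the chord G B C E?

C

Reordering G, B, C, E into stacked thirds gives C–E–G–B; the bottom of that stack, C, is the root.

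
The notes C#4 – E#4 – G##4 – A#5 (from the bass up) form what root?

A#

C#, E#, G##, A# are the tones of an A# minor-major seventh chord (A#–C#–E#–G##), making A# the root.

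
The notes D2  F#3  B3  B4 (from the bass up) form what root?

B

Reordering D, F#, B into stacked thirds gives B–D–F#; the bottom of that stack, B, is the root.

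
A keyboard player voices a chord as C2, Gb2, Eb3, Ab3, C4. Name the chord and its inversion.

Ab dominant seventh, first inversion

The pitch classes C, Gb, Eb, Ab arrange in thirds as Ab–C–Eb–Gb: an Ab dominant seventh chord.
C is the third of Ab dominant seventh; third in the bass means first inversion (figured bass 6/5).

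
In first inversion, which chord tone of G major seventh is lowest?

B

In first inversion the third is lowest. For G major seventh (G–B–D–F#) that is B.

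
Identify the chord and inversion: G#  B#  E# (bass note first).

Reducing to letter names: G#, B#, E#. These stack in thirds as E#–G#–B# — an E# minor triad.
The lowest note is G#, the third of the chord, so this is first inversion (figured bass 6).

E# minor, first inversion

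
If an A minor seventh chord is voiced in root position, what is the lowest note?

In root position the root is lowest. For A minor seventh (A–C–E–G) that is A.

A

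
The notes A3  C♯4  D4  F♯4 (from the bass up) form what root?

D

The distinct letter names are A, C#, D, F#. Arranged as a stack of thirds they read D–F#–A–C#, so D is the root (a D major seventh chord).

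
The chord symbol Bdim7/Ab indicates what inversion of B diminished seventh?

third inversion

Bdim7/Ab means B diminished seventh with Ab in the bass. Ab is the seventh of B diminished seventh (B–D–F–Ab), so this is third inversion.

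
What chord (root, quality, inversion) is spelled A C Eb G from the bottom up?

The pitch classes A, C, Eb, G arrange in thirds as A–C–Eb–G: an A half-diminished seventh chord.
A is the root of A half-diminished seventh; root in the bass means root position (figured bass 7).

A half-diminished seventh, root position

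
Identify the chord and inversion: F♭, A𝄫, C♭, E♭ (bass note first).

Fb minor-major seventh, root position

Reducing to letter names: Fb, Abb, Cb, Eb. These stack in thirds as Fb–Abb–Cb–Eb — an Fb minor-major seventh chord.
With the root (Fb) in the bass, the chord is in root position (figured bass 7).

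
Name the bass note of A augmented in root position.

A

A augmented is A–C#–E#. Root position places the root in the bass: A.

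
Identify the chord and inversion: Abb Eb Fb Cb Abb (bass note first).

Fb minor-major seventh, first inversion

Reducing to letter names: Abb, Eb, Fb, Cb. These stack in thirds as Fb–Abb–Cb–Eb — an Fb minor-major seventh chord.
With the third (Abb) in the bass, the chord is in first inversion (figured bass 6/5).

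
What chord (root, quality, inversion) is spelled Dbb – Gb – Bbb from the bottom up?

Reducing to letter names: Dbb, Gb, Bbb. These stack in thirds as Gb–Bbb–Dbb — a Gb diminished triad.
With the fifth (Dbb) in the bass, the chord is in second inversion (figured bass 6/4).

Gb diminished, second inversion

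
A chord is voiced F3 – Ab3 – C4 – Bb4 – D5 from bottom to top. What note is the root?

Bb

Reordering F, Ab, C, Bb, D into stacked thirds gives Bb–D–F–Ab–C; the bottom of that stack, Bb, is the root.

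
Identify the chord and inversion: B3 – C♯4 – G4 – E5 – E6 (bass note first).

C# half-diminished seventh, third inversion

Reducing to letter names: B, C#, G, E. These stack in thirds as C#–E–G–B — a C# half-diminished seventh chord.
The lowest note is B, the seventh of the chord, so this is third inversion (figured bass 4/2).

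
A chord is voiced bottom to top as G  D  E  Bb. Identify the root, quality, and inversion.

E half-diminished seventh, first inversion

The pitch classes G, D, E, Bb arrange in thirds as E–G–Bb–D: an E half-diminished seventh chord.
The lowest note is G, the third of the chord, so this is first inversion (figured bass 6/5).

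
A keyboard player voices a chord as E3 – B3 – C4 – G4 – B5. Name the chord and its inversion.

The pitch classes E, B, C, G arrange in thirds as C–E–G–B: a C major seventh chord.
E is the third of C major seventh; third in the bass means first inversion (figured bass 6/5).

C major seventh, first inversion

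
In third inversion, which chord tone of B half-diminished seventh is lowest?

A

The seventh of B half-diminished seventh (B–D–F–A) is A; that is the bass in third inversion.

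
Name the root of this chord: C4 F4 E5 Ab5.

The distinct letter names are C, F, E, Ab. Arranged as a stack of thirds they read F–Ab–C–E, so F is the root (an F minor-major seventh chord).

F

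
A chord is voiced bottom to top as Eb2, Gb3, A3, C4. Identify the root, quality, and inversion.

The pitch classes Eb, Gb, A, C arrange in thirds as A–C–Eb–Gb: an A diminished seventh chord.
With the fifth (Eb) in the bass, the chord is in second inversion (figured bass 4/3).

A diminished seventh, second inversion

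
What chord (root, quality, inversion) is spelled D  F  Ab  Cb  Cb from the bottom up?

The distinct note names are D, F, Ab, Cb. Stacked in thirds they read D–F–Ab–Cb, which is a diminished seventh chord on D.
With the root (D) in the bass, the chord is in root position (figured bass 7).

D diminished seventh, root position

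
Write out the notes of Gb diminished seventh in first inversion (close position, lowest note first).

Bbb, Dbb, Fbb, Gb

Spelling Gb diminished seventh: Gb–Bbb–Dbb–Fbb. In first inversion the third is bass, giving Bbb, Dbb, Fbb, Gb from the bottom.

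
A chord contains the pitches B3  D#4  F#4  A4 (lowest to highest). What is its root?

B

The distinct letter names are B, D#, F#, A. Arranged as a stack of thirds they read B–D#–F#–A, so B is the root (a B dominant seventh chord).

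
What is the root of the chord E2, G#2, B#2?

The distinct letter names are E, G#, B#. Arranged as a stack of thirds they read E–G#–B#, so E is the root (an E augmented triad).

E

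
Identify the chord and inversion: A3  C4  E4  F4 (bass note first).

The pitch classes A, C, E, F arrange in thirds as F–A–C–E: an F major seventh chord.
With the third (A) in the bass, the chord is in first inversion (figured bass 6/5).

F major seventh, first inversion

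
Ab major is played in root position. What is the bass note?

Ab

Ab major is Ab–C–Eb. Root position places the root in the bass: Ab.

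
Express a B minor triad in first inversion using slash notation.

First inversion of B minor has the third (D) in the bass. As a slash chord: Bm/D.

Bm/D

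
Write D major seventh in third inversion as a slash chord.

Dmaj7/C#

Third inversion of D major seventh has the seventh (C#) in the bass. As a slash chord: Dmaj7/C#.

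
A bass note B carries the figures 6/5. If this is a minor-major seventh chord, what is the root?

G#

The figures 6/5 mean the third of the chord is in the bass. If B is the third of a minor-major seventh chord, the root is G# (chord tones G#–B–D#–F##).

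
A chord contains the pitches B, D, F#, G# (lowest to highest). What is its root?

G#

B, D, F#, G# are the tones of a G# half-diminished seventh chord (G#–B–D–F#), making G# the root.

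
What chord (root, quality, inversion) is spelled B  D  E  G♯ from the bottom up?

Reducing to letter names: B, D, E, G#. These stack in thirds as E–G#–B–D — an E dominant seventh chord.
The lowest note is B, the fifth of the chord, so this is second inversion (figured bass 4/3).

E dominant seventh, second inversion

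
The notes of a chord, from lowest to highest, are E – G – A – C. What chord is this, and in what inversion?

Reducing to letter names: E, G, A, C. These stack in thirds as A–C–E–G — an A minor seventh chord.
E is the fifth of A minor seventh; fifth in the bass means second inversion (figured bass 4/3).

A minor seventh, second inversion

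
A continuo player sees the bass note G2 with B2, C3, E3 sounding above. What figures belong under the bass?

4/3

The notes G, B, C, E stack in thirds as C–E–G–B — a C major seventh chord. The bass G is the fifth, so this is second inversion: figured 4/3.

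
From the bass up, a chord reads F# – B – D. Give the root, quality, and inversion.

B minor, second inversion

The distinct note names are F#, B, D. Stacked in thirds they read B–D–F#, which is a minor triad on B.
The lowest note is F#, the fifth of the chord, so this is second inversion (figured bass 6/4).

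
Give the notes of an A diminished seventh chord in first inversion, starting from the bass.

C, Eb, Gb, A

A diminished seventh is A–C–Eb–Gb. First inversion puts the third (C) in the bass, with the remaining tones above: C, Eb, Gb, A.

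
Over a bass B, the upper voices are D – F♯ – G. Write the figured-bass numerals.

The notes B, D, F#, G stack in thirds as G–B–D–F# — a G major seventh chord. The bass B is the third, so this is first inversion: figured 6/5.

6/5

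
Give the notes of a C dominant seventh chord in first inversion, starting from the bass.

E, G, Bb, C

Spelling C dominant seventh: C–E–G–Bb. In first inversion the third is bass, giving E, G, Bb, C from the bottom.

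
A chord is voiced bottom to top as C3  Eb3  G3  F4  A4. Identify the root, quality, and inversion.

F dominant ninth, second inversion

Reducing to letter names: C, Eb, G, F, A. These stack in thirds as F–A–C–Eb–G — an F dominant ninth chord.
The lowest note is C, the fifth of the chord, so this is second inversion.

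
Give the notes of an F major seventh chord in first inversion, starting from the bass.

A, C, E, F

F major seventh is F–A–C–E. First inversion puts the third (A) in the bass, with the remaining tones above: A, C, E, F.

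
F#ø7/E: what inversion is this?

third inversion

F#ø7/E means F# half-diminished seventh with E in the bass. E is the seventh of F# half-diminished seventh (F#–A–C–E), so this is third inversion.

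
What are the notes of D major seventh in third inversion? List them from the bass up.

The chord tones are D–F#–A–C#. With the seventh (C#) lowest for third inversion: C#, D, F#, A.

C#, D, F#, A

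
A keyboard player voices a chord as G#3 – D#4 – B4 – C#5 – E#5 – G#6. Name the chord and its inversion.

C# dominant ninth, second inversion

The pitch classes G#, D#, B, C#, E# arrange in thirds as C#–E#–G#–B–D#: a C# dominant ninth chord.
G# is the fifth of C# dominant ninth; fifth in the bass means second inversion.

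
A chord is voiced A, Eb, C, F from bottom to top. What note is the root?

F

Reordering A, Eb, C, F into stacked thirds gives F–A–C–Eb; the bottom of that stack, F, is the root.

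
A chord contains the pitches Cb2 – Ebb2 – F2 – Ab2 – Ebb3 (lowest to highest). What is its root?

F

Cb, Ebb, F, Ab are the tones of an F diminished seventh chord (F–Ab–Cb–Ebb), making F the root.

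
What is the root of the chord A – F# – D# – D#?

D#

A, F#, D# are the tones of a D# diminished triad (D#–F#–A), making D# the root.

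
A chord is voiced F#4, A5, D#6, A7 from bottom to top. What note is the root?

D#

Reordering F#, A, D# into stacked thirds gives D#–F#–A; the bottom of that stack, D#, is the root.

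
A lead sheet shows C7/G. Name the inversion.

second inversion

C7/G means C dominant seventh with G in the bass. G is the fifth of C dominant seventh (C–E–G–Bb), so this is second inversion.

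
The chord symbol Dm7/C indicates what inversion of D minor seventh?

third inversion

Dm7/C means D minor seventh with C in the bass. C is the seventh of D minor seventh (D–F–A–C), so this is third inversion.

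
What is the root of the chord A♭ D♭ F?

Reordering Ab, Db, F into stacked thirds gives Db–F–Ab; the bottom of that stack, Db, is the root.

Db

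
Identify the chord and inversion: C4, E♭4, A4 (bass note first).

The distinct note names are C, Eb, A. Stacked in thirds they read A–C–Eb, which is a diminished triad on A.
C is the third of A diminished; third in the bass means first inversion (figured bass 6).

A diminished, first inversion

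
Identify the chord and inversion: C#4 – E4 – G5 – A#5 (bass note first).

The pitch classes C#, E, G, A# arrange in thirds as A#–C#–E–G: an A# diminished seventh chord.
C# is the third of A# diminished seventh; third in the bass means first inversion (figured bass 6/5).

A# diminished seventh, first inversion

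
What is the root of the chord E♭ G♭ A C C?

A

Eb, Gb, A, C are the tones of an A diminished seventh chord (A–C–Eb–Gb), making A the root.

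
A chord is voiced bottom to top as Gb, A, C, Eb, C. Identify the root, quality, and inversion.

The pitch classes Gb, A, C, Eb arrange in thirds as A–C–Eb–Gb: an A diminished seventh chord.
Gb is the seventh of A diminished seventh; seventh in the bass means third inversion (figured bass 4/2).

A diminished seventh, third inversion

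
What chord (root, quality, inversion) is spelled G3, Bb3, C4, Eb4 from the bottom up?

The pitch classes G, Bb, C, Eb arrange in thirds as C–Eb–G–Bb: a C minor seventh chord.
The lowest note is G, the fifth of the chord, so this is second inversion (figured bass 4/3).

C minor seventh, second inversion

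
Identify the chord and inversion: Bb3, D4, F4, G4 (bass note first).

G minor seventh, first inversion

Reducing to letter names: Bb, D, F, G. These stack in thirds as G–Bb–D–F — a G minor seventh chord.
With the third (Bb) in the bass, the chord is in first inversion (figured bass 6/5).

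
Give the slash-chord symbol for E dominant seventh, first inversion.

First inversion of E dominant seventh has the third (G#) in the bass. As a slash chord: E7/G#.

E7/G#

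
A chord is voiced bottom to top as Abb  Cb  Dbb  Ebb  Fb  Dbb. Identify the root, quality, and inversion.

Dbb major ninth, second inversion

The distinct note names are Abb, Cb, Dbb, Ebb, Fb. Stacked in thirds they read Dbb–Fb–Abb–Cb–Ebb, which is a major ninth chord on Dbb.
Abb is the fifth of Dbb major ninth; fifth in the bass means second inversion.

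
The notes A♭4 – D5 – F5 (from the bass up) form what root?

Reordering Ab, D, F into stacked thirds gives D–F–Ab; the bottom of that stack, D, is the root.

D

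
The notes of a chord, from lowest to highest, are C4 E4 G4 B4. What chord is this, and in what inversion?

C major seventh, root position

The distinct note names are C, E, G, B. Stacked in thirds they read C–E–G–B, which is a major seventh chord on C.
C is the root of C major seventh; root in the bass means root position (figured bass 7).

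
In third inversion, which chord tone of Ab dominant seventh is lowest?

Gb

The seventh of Ab dominant seventh (Ab–C–Eb–Gb) is Gb; that is the bass in third inversion.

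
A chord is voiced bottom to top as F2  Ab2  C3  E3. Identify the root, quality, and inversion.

F minor-major seventh, root position

The pitch classes F, Ab, C, E arrange in thirds as F–Ab–C–E: an F minor-major seventh chord.
F is the root of F minor-major seventh; root in the bass means root position (figured bass 7).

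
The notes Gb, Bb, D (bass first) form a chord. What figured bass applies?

The notes Gb, Bb, D stack in thirds as Gb–Bb–D — a Gb augmented triad. The bass Gb is the root, so this is root position: figured 5/3.

5/3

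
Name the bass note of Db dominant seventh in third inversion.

In third inversion the seventh is lowest. For Db dominant seventh (Db–F–Ab–Cb) that is Cb.

Cb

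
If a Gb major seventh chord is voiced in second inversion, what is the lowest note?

The fifth of Gb major seventh (Gb–Bb–Db–F) is Db; that is the bass in second inversion.

Db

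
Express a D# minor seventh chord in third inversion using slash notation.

Third inversion of D# minor seventh has the seventh (C#) in the bass. As a slash chord: D#m7/C#.

D#m7/C#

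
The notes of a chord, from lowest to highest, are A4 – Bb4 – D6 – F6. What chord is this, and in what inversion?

The distinct note names are A, Bb, D, F. Stacked in thirds they read Bb–D–F–A, which is a major seventh chord on Bb.
The lowest note is A, the seventh of the chord, so this is third inversion (figured bass 4/2).

Bb major seventh, third inversion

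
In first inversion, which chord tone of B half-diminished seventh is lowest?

The third of B half-diminished seventh (B–D–F–A) is D; that is the bass in first inversion.

D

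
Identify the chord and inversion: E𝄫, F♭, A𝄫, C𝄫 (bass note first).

The pitch classes Ebb, Fb, Abb, Cbb arrange in thirds as Fb–Abb–Cbb–Ebb: an Fb half-diminished seventh chord.
The lowest note is Ebb, the seventh of the chord, so this is third inversion (figured bass 4/2).

Fb half-diminished seventh, third inversion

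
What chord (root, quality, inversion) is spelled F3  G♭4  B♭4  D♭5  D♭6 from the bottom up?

Gb major seventh, third inversion

Reducing to letter names: F, Gb, Bb, Db. These stack in thirds as Gb–Bb–Db–F — a Gb major seventh chord.
With the seventh (F) in the bass, the chord is in third inversion (figured bass 4/2).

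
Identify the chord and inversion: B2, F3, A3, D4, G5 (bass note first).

The pitch classes B, F, A, D, G arrange in thirds as G–B–D–F–A: a G dominant ninth chord.
The lowest note is B, the third of the chord, so this is first inversion.

G dominant ninth, first inversion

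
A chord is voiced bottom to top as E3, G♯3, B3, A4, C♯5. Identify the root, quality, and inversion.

The pitch classes E, G#, B, A, C# arrange in thirds as A–C#–E–G#–B: an A major ninth chord.
The lowest note is E, the fifth of the chord, so this is second inversion.

A major ninth, second inversion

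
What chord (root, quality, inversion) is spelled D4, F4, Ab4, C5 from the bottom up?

The distinct note names are D, F, Ab, C. Stacked in thirds they read D–F–Ab–C, which is a half-diminished seventh chord on D.
With the root (D) in the bass, the chord is in root position (figured bass 7).

D half-diminished seventh, root position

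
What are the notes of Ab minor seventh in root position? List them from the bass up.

Spelling Ab minor seventh: Ab–Cb–Eb–Gb. In root position the root is bass, giving Ab, Cb, Eb, Gb from the bottom.

Ab, Cb, Eb, Gb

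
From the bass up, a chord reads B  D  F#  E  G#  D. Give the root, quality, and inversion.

E dominant ninth, second inversion

The distinct note names are B, D, F#, E, G#. Stacked in thirds they read E–G#–B–D–F#, which is a dominant ninth chord on E.
B is the fifth of E dominant ninth; fifth in the bass means second inversion.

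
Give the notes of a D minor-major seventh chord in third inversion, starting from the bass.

Spelling D minor-major seventh: D–F–A–C#. In third inversion the seventh is bass, giving C#, D, F, A from the bottom.

C#, D, F, A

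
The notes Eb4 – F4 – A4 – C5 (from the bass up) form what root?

F

Eb, F, A, C are the tones of an F dominant seventh chord (F–A–C–Eb), making F the root.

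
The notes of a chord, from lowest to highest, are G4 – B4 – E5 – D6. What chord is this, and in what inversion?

The distinct note names are G, B, E, D. Stacked in thirds they read E–G–B–D, which is a minor seventh chord on E.
With the third (G) in the bass, the chord is in first inversion (figured bass 6/5).

E minor seventh, first inversion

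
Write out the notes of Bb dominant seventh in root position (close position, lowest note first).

Bb dominant seventh is Bb–D–F–Ab. Root position puts the root (Bb) in the bass, with the remaining tones above: Bb, D, F, Ab.

Bb, D, F, Ab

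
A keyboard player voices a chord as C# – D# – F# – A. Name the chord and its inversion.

The pitch classes C#, D#, F#, A arrange in thirds as D#–F#–A–C#: a D# half-diminished seventh chord.
With the seventh (C#) in the bass, the chord is in third inversion (figured bass 4/2).

D# half-diminished seventh, third inversion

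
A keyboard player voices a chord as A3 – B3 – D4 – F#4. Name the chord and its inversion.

B minor seventh, third inversion

The pitch classes A, B, D, F# arrange in thirds as B–D–F#–A: a B minor seventh chord.
With the seventh (A) in the bass, the chord is in third inversion (figured bass 4/2).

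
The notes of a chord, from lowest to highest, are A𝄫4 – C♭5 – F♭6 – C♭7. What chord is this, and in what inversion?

Fb minor, first inversion

The distinct note names are Abb, Cb, Fb. Stacked in thirds they read Fb–Abb–Cb, which is a minor triad on Fb.
With the third (Abb) in the bass, the chord is in first inversion (figured bass 6).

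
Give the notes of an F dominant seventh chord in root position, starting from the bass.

F, A, C, Eb

Spelling F dominant seventh: F–A–C–Eb. In root position the root is bass, giving F, A, C, Eb from the bottom.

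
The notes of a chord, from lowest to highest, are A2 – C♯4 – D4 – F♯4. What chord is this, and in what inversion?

The distinct note names are A, C#, D, F#. Stacked in thirds they read D–F#–A–C#, which is a major seventh chord on D.
The lowest note is A, the fifth of the chord, so this is second inversion (figured bass 4/3).

D major seventh, second inversion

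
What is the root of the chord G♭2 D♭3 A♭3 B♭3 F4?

Gb

Gb, Db, Ab, Bb, F are the tones of a Gb major ninth chord (Gb–Bb–Db–F–Ab), making Gb the root.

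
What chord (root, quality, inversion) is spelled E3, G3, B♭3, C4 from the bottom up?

The pitch classes E, G, Bb, C arrange in thirds as C–E–G–Bb: a C dominant seventh chord.
E is the third of C dominant seventh; third in the bass means first inversion (figured bass 6/5).

C dominant seventh, first inversion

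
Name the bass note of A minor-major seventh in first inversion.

The third of A minor-major seventh (A–C–E–G#) is C; that is the bass in first inversion.

C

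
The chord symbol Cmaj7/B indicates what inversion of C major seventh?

third inversion

Cmaj7/B means C major seventh with B in the bass. B is the seventh of C major seventh (C–E–G–B), so this is third inversion.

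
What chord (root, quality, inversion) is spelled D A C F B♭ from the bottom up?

Bb major ninth, first inversion

The pitch classes D, A, C, F, Bb arrange in thirds as Bb–D–F–A–C: a Bb major ninth chord.
D is the third of Bb major ninth; third in the bass means first inversion.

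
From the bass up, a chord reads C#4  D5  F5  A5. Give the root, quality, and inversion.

Reducing to letter names: C#, D, F, A. These stack in thirds as D–F–A–C# — a D minor-major seventh chord.
C# is the seventh of D minor-major seventh; seventh in the bass means third inversion (figured bass 4/2).

D minor-major seventh, third inversion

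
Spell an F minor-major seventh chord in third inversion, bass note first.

F minor-major seventh is F–Ab–C–E. Third inversion puts the seventh (E) in the bass, with the remaining tones above: E, F, Ab, C.

E, F, Ab, C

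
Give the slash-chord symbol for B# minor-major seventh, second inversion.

B#m(maj7)/F##

Second inversion of B# minor-major seventh has the fifth (F##) in the bass. As a slash chord: B#m(maj7)/F##.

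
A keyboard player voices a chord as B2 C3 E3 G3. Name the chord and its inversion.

Reducing to letter names: B, C, E, G. These stack in thirds as C–E–G–B — a C major seventh chord.
With the seventh (B) in the bass, the chord is in third inversion (figured bass 4/2).

C major seventh, third inversion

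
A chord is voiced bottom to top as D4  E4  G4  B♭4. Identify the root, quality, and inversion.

The pitch classes D, E, G, Bb arrange in thirds as E–G–Bb–D: an E half-diminished seventh chord.
With the seventh (D) in the bass, the chord is in third inversion (figured bass 4/2).

E half-diminished seventh, third inversion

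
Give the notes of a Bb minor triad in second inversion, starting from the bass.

Spelling Bb minor: Bb–Db–F. In second inversion the fifth is bass, giving F, Bb, Db from the bottom.

F, Bb, Db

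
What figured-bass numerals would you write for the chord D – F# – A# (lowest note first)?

The notes D, F#, A# stack in thirds as D–F#–A# — a D augmented triad. The bass D is the root, so this is root position: figured 5/3.

5/3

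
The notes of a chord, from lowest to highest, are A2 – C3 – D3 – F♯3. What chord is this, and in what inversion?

Reducing to letter names: A, C, D, F#. These stack in thirds as D–F#–A–C — a D dominant seventh chord.
The lowest note is A, the fifth of the chord, so this is second inversion (figured bass 4/3).

D dominant seventh, second inversion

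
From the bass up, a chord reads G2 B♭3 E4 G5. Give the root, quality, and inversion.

E diminished, first inversion

The pitch classes G, Bb, E arrange in thirds as E–G–Bb: an E diminished triad.
The lowest note is G, the third of the chord, so this is first inversion (figured bass 6).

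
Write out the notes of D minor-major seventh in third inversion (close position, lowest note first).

C#, D, F, A

Spelling D minor-major seventh: D–F–A–C#. In third inversion the seventh is bass, giving C#, D, F, A from the bottom.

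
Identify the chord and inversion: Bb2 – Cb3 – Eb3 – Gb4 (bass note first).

Reducing to letter names: Bb, Cb, Eb, Gb. These stack in thirds as Cb–Eb–Gb–Bb — a Cb major seventh chord.
Bb is the seventh of Cb major seventh; seventh in the bass means third inversion (figured bass 4/2).

Cb major seventh, third inversion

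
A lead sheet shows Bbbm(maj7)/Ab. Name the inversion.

third inversion

Bbbm(maj7)/Ab means Bbb minor-major seventh with Ab in the bass. Ab is the seventh of Bbb minor-major seventh (Bbb–Dbb–Fb–Ab), so this is third inversion.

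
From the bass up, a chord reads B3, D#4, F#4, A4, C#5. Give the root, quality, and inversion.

B dominant ninth, root position

Reducing to letter names: B, D#, F#, A, C#. These stack in thirds as B–D#–F#–A–C# — a B dominant ninth chord.
The lowest note is B, the root of the chord, so this is root position.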